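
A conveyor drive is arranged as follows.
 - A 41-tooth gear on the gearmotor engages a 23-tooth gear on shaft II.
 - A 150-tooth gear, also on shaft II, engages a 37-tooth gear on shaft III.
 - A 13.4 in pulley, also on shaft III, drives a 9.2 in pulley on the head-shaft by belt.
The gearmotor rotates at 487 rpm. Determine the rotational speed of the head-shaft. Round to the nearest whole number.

Gear mesh: ratio = 23/41 = 0.56098, so shaft II turns at 487 / 0.56098 = 868.13 rpm.
Gear mesh: ratio = 37/150 = 0.24667, so shaft III turns at 868.13 / 0.24667 = 3519.4 rpm.
Belt: ratio = 9.2/13.4 = 0.68657, so the head-shaft turns at 3519.4 / 0.68657 = 5126.2 rpm.

5126 rpm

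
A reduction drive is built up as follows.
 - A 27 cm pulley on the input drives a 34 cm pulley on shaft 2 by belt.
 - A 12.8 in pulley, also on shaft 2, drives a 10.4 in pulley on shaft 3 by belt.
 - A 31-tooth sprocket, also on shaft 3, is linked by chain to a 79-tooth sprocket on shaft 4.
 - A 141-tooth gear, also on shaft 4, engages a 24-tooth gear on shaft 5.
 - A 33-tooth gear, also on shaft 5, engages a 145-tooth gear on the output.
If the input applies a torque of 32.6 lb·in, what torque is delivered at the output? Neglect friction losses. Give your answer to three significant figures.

63.6 lb·in

belt 34/27 = 1.2593 → τ = 32.6·1.2593 = 41.052 lb·in
belt 10.4/12.8 = 0.8125 → τ = 41.052·0.8125 = 33.355 lb·in
chain 79/31 = 2.5484 → τ = 33.355·2.5484 = 85.001 lb·in
gear mesh 24/141 = 0.17021 → τ = 85.001·0.17021 = 14.468 lb·in
gear mesh 145/33 = 4.3939 → τ = 14.468·4.3939 = 63.572 lb·in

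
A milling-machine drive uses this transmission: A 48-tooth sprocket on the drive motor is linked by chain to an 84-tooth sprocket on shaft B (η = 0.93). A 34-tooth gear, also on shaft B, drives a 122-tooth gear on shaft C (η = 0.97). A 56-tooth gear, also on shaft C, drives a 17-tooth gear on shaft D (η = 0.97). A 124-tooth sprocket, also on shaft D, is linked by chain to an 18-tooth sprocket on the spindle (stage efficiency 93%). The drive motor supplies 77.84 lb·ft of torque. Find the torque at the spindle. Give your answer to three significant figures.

17.5 lb·ft

After the chain (84/48): 77.84 × 1.75 × 0.93 = 126.68 lb·ft
After the gear mesh (122/34): 126.68 × 3.5882 × 0.97 = 440.94 lb·ft
After the gear mesh (17/56): 440.94 × 0.30357 × 0.97 = 129.84 lb·ft
After the chain (18/124): 129.84 × 0.14516 × 0.93 = 17.528 lb·ft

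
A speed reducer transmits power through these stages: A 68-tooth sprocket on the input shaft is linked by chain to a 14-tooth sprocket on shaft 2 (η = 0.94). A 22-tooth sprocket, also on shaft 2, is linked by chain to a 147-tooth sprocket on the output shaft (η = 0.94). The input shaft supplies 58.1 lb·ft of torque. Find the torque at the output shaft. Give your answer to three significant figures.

70.6 lb·ft

Chain: ratio = 14/68 = 0.20588; torque at shaft 2 = 58.1 × 0.20588 × 0.94 = 11.244 lb·ft.
Chain: ratio = 147/22 = 6.6818; torque at the output shaft = 11.244 × 6.6818 × 0.94 = 70.623 lb·ft.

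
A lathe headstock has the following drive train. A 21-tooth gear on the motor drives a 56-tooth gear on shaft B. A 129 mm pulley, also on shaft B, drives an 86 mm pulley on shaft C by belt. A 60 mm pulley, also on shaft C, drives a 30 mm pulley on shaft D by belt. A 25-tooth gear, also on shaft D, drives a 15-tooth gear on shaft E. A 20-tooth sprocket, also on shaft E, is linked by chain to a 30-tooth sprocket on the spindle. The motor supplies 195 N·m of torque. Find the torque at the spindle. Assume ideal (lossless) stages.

After the gear mesh (56/21): 195 × 2.6667 = 520 N·m
After the belt (86/129): 520 × 0.66667 = 346.67 N·m
After the belt (30/60): 346.67 × 0.5 = 173.33 N·m
After the gear mesh (15/25): 173.33 × 0.6 = 104 N·m
After the chain (30/20): 104 × 1.5 = 156 N·m

156 N·m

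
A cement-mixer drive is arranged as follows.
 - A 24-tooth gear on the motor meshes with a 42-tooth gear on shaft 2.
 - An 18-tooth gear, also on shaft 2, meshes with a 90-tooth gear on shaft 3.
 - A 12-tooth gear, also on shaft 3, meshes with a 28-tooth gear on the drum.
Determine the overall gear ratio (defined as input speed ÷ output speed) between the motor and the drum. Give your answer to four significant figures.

Each stage contributes driven/driver: gear mesh 42/24 = 1.75, gear mesh 90/18 = 5, gear mesh 28/12 = 2.3333.
Overall: 1.75 × 5 × 2.3333 = 20.417.

20.42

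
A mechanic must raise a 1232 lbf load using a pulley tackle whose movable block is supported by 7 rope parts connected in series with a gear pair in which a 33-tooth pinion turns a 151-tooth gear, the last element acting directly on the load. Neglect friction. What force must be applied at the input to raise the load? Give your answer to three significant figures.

Block-and-tackle MA = number of supporting rope parts = 7.
Gear pair MA = 151/33 = 4.5758.
Combined ideal MA = 7 × 4.5758 = 32.03.
Effort = load / MA = 1232 / 32.03 = 38.464 lbf.

38.5 lbf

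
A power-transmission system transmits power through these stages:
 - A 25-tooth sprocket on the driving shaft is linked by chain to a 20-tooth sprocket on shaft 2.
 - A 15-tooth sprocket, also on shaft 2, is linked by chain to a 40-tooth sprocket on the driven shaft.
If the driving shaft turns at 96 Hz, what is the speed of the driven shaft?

45 Hz

the driving shaft → shaft 2 (chain, 20/25): 96 ÷ 0.8 = 120 Hz
shaft 2 → the driven shaft (chain, 40/15): 120 ÷ 2.6667 = 45 Hz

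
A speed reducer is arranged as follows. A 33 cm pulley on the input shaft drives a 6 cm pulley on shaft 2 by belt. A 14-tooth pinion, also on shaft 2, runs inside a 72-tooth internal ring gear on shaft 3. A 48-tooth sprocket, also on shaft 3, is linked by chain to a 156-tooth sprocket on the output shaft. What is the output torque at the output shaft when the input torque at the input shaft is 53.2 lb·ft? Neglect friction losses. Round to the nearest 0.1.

After the belt (6/33): 53.2 × 0.18182 = 9.6727 lb·ft
After the internal gear (72/14): 9.6727 × 5.1429 = 49.745 lb·ft
After the chain (156/48): 49.745 × 3.25 = 161.67 lb·ft

161.7 lb·ft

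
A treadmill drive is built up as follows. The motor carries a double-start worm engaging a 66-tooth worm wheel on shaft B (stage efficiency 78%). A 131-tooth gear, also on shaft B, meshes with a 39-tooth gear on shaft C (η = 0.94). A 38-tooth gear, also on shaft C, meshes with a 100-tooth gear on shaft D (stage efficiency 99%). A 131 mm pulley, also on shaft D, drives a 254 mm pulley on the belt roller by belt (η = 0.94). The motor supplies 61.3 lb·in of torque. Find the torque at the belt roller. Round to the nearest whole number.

worm 66/2 = 33 → τ = 61.3·33·0.78 = 1577.9 lb·in
gear mesh 39/131 = 0.29771 → τ = 1577.9·0.29771·0.94 = 441.56 lb·in
gear mesh 100/38 = 2.6316 → τ = 441.56·2.6316·0.99 = 1150.4 lb·in
belt 254/131 = 1.9389 → τ = 1150.4·1.9389·0.94 = 2096.7 lb·in

2097 lb·in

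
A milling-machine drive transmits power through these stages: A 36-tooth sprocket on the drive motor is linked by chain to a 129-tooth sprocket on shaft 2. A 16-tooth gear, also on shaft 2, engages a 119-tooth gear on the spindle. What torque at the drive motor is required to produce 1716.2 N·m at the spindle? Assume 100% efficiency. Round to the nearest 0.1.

64.4 N·m

Overall ratio R = 3.5833 × 7.4375 = 26.651.
Input torque = output torque / R = 1716.2 / 26.651 = 64.395 N·m.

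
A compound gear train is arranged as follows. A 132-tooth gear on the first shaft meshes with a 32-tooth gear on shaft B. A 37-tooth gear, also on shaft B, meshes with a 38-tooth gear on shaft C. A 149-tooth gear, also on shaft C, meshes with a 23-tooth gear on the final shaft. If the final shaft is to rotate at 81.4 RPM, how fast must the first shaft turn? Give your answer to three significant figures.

Overall ratio R = 0.24242 × 1.027 × 0.15436 = 0.038433.
Required input speed = output speed × R = 81.4 × 0.038433 = 3.1284 RPM.

3.13 RPM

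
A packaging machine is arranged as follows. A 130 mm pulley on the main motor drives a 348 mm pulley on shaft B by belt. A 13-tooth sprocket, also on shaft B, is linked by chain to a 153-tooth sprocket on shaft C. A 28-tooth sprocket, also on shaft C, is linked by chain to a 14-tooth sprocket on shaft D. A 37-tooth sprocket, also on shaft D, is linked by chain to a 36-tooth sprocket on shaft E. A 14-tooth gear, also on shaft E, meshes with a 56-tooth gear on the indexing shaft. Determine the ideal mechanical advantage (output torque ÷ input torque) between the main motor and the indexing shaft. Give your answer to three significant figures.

61.3

Each stage contributes driven/driver: belt 348/130 = 2.6769, chain 153/13 = 11.769, chain 14/28 = 0.5, chain 36/37 = 0.97297, gear mesh 56/14 = 4.
Overall: 2.6769 × 11.769 × 0.5 × 0.97297 × 4 = 61.308.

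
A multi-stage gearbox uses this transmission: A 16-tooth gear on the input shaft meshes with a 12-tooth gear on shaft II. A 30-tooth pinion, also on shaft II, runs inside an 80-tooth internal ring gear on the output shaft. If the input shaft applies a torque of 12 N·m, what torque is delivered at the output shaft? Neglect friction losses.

After the gear mesh (12/16): 12 × 0.75 = 9 N·m
After the internal gear (80/30): 9 × 2.6667 = 24 N·m

24 N·m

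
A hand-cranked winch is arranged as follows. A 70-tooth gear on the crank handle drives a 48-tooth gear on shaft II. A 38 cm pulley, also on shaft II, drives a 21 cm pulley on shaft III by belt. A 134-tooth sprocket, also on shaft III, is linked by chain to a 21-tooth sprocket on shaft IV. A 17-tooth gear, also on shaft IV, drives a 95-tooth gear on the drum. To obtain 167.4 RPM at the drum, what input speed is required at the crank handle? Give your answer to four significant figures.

55.56 RPM

Overall ratio R = 0.68571 × 0.55263 × 0.15672 × 5.5882 = 0.33187.
Required input speed = output speed × R = 167.4 × 0.33187 = 55.555 RPM.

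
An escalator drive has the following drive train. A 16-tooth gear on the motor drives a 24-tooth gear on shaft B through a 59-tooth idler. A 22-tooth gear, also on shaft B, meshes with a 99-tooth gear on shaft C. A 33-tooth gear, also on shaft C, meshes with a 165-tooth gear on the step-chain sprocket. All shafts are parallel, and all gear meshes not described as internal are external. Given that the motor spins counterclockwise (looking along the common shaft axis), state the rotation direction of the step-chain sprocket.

the motor → shaft B: driver → idler → driven is 2 external meshes, 2 reversals → CCW.
shaft B → shaft C: external mesh, 1 reversal → CW.
shaft C → the step-chain sprocket: external mesh, 1 reversal → CCW.
4 reversals in total — an even number — so the step-chain sprocket turns the same way as the motor.

counterclockwise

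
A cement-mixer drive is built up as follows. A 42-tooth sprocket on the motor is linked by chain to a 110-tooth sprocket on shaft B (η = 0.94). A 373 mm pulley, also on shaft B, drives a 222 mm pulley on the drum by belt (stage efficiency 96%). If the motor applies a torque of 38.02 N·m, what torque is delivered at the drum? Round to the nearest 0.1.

Chain: ratio = 110/42 = 2.619; torque at shaft B = 38.02 × 2.619 × 0.94 = 93.602 N·m.
Belt: ratio = 222/373 = 0.59517; torque at the drum = 93.602 × 0.59517 × 0.96 = 53.481 N·m.

53.5 N·m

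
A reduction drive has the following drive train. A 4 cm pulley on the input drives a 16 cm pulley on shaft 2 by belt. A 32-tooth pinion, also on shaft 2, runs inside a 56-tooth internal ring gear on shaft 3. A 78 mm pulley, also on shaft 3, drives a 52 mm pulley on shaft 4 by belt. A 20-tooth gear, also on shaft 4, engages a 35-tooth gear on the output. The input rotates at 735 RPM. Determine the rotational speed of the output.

Belt: ratio = 16/4 = 4, so shaft 2 turns at 735 / 4 = 183.75 RPM.
Internal gear: ratio = 56/32 = 1.75, so shaft 3 turns at 183.75 / 1.75 = 105 RPM.
Belt: ratio = 52/78 = 0.66667, so shaft 4 turns at 105 / 0.66667 = 157.5 RPM.
Gear mesh: ratio = 35/20 = 1.75, so the output turns at 157.5 / 1.75 = 90 RPM.

90 RPM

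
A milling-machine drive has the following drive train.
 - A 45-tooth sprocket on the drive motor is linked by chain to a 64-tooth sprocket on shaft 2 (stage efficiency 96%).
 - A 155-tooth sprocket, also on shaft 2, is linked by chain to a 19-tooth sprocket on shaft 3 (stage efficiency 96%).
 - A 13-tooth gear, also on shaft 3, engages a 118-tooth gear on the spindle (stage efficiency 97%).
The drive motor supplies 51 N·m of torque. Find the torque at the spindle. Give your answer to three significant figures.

72.1 N·m

chain 64/45 = 1.4222 → τ = 51·1.4222·0.96 = 69.632 N·m
chain 19/155 = 0.12258 → τ = 69.632·0.12258·0.96 = 8.1941 N·m
gear mesh 118/13 = 9.0769 → τ = 8.1941·9.0769·0.97 = 72.146 N·m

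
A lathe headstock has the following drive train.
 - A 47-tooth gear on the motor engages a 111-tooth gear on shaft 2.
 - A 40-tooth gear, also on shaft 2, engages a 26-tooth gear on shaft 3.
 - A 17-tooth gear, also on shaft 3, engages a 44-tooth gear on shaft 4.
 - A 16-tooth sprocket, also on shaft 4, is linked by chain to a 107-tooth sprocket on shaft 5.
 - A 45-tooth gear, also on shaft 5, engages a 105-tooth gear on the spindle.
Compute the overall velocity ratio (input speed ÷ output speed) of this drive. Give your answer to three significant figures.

62.0

Each stage contributes driven/driver: gear mesh 111/47 = 2.3617, gear mesh 26/40 = 0.65, gear mesh 44/17 = 2.5882, chain 107/16 = 6.6875, gear mesh 105/45 = 2.3333.
Overall: 2.3617 × 0.65 × 2.5882 × 6.6875 × 2.3333 = 61.999.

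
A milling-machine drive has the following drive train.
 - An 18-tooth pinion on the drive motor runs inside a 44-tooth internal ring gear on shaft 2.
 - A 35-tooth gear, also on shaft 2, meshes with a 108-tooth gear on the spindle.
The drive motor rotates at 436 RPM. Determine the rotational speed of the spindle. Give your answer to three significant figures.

57.8 RPM

the drive motor → shaft 2 (internal gear, 44/18): 436 ÷ 2.4444 = 178.36 RPM
shaft 2 → the spindle (gear mesh, 108/35): 178.36 ÷ 3.0857 = 57.803 RPM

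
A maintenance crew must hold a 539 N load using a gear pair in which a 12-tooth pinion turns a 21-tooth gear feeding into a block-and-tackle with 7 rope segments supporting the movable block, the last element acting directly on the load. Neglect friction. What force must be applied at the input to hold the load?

Gear pair MA = 21/12 = 1.75.
Block-and-tackle MA = number of supporting rope parts = 7.
Combined ideal MA = 1.75 × 7 = 12.25.
Effort = load / MA = 539 / 12.25 = 44 N.

44 N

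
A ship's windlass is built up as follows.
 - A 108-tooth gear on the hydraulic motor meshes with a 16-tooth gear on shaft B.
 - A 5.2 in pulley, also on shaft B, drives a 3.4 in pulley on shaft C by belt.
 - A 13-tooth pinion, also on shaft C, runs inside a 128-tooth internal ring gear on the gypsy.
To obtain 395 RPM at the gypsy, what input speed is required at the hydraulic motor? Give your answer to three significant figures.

Overall ratio R = 0.14815 × 0.65385 × 9.8462 = 0.95376.
Required input speed = output speed × R = 395 × 0.95376 = 376.73 RPM.

377 RPM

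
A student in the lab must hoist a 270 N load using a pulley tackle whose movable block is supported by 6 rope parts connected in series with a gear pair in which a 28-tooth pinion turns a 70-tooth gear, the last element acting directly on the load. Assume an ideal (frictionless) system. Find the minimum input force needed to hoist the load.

18 N

Block-and-tackle MA = number of supporting rope parts = 6.
Gear pair MA = 70/28 = 2.5.
Combined ideal MA = 6 × 2.5 = 15.
Effort = load / MA = 270 / 15 = 18 N.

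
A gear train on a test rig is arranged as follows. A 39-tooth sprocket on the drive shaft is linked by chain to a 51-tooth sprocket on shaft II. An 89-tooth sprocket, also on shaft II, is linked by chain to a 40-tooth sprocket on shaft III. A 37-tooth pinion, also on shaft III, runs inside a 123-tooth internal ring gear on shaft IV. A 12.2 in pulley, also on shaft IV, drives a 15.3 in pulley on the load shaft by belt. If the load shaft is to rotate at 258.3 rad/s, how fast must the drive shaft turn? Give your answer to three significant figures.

Overall ratio R = 1.3077 × 0.44944 × 3.3243 × 1.2541 = 2.4503.
Required input speed = output speed × R = 258.3 × 2.4503 = 632.9 rad/s.

633 rad/s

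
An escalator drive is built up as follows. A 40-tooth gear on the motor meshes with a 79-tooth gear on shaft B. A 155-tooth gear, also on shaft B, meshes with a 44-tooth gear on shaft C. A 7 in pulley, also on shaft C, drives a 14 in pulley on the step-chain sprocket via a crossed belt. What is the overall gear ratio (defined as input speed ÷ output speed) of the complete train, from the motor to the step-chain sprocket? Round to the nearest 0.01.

1.12

Each stage contributes driven/driver: gear mesh 79/40 = 1.975, gear mesh 44/155 = 0.28387, belt 14/7 = 2.
Overall: 1.975 × 0.28387 × 2 = 1.1213.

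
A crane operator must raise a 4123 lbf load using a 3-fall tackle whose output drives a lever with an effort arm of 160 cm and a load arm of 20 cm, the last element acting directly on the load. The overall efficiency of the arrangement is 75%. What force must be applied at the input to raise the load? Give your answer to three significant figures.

Block-and-tackle MA = number of supporting rope parts = 3.
Lever MA = effort arm / load arm = 160/20 = 8.
Combined ideal MA = 3 × 8 = 24.
Actual MA = 24 × 0.75 = 18.
Effort = load / actual MA = 4123 / 18 = 229.06 lbf.

229 lbf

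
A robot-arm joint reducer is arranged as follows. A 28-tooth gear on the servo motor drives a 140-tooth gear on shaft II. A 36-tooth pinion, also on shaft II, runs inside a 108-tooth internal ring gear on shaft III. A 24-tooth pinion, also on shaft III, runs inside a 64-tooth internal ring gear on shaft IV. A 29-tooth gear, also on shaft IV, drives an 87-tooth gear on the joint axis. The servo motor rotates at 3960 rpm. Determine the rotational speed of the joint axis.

33 rpm

the servo motor → shaft II (gear mesh, 140/28): 3960 ÷ 5 = 792 rpm
shaft II → shaft III (internal gear, 108/36): 792 ÷ 3 = 264 rpm
shaft III → shaft IV (internal gear, 64/24): 264 ÷ 2.6667 = 99 rpm
shaft IV → the joint axis (gear mesh, 87/29): 99 ÷ 3 = 33 rpm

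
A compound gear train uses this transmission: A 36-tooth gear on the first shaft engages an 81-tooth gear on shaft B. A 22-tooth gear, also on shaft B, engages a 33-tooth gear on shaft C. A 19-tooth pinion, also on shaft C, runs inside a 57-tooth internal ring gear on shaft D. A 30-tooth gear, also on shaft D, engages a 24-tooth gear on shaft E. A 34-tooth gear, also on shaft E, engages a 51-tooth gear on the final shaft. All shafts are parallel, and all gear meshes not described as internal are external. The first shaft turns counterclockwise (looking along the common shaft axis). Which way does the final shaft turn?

the first shaft → shaft B: external mesh, 1 reversal → CW.
shaft B → shaft C: external mesh, 1 reversal → CCW.
shaft C → shaft D: internal mesh, same direction → CCW.
shaft D → shaft E: external mesh, 1 reversal → CW.
shaft E → the final shaft: external mesh, 1 reversal → CCW.
4 reversals in total — an even number — so the final shaft turns the same way as the first shaft.

counterclockwise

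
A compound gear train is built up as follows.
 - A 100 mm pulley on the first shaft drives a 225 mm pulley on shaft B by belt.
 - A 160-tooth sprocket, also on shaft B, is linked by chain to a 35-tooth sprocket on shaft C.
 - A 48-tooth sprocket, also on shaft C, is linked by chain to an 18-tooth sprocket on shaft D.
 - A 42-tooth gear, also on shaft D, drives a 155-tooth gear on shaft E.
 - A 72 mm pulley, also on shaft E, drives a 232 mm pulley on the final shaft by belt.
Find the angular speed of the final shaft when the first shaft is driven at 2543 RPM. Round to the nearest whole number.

the first shaft → shaft B (belt, 225/100): 2543 ÷ 2.25 = 1130.2 RPM
shaft B → shaft C (chain, 35/160): 1130.2 ÷ 0.21875 = 5166.7 RPM
shaft C → shaft D (chain, 18/48): 5166.7 ÷ 0.375 = 13778 RPM
shaft D → shaft E (gear mesh, 155/42): 13778 ÷ 3.6905 = 3733.4 RPM
shaft E → the final shaft (belt, 232/72): 3733.4 ÷ 3.2222 = 1158.6 RPM

1159 RPM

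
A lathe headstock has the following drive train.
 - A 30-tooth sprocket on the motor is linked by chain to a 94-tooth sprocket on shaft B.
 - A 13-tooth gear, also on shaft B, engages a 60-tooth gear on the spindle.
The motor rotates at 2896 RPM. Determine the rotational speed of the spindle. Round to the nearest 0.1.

200.3 RPM

Chain: ratio = 94/30 = 3.1333, so shaft B turns at 2896 / 3.1333 = 924.26 RPM.
Gear mesh: ratio = 60/13 = 4.6154, so the spindle turns at 924.26 / 4.6154 = 200.26 RPM.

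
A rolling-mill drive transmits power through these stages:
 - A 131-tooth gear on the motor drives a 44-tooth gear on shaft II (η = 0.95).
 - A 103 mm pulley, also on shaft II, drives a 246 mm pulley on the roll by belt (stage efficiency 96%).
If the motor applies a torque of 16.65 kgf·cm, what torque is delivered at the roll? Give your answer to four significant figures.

gear mesh 44/131 = 0.33588 → τ = 16.65·0.33588·0.95 = 5.3127 kgf·cm
belt 246/103 = 2.3883 → τ = 5.3127·2.3883·0.96 = 12.181 kgf·cm

12.18 kgf·cm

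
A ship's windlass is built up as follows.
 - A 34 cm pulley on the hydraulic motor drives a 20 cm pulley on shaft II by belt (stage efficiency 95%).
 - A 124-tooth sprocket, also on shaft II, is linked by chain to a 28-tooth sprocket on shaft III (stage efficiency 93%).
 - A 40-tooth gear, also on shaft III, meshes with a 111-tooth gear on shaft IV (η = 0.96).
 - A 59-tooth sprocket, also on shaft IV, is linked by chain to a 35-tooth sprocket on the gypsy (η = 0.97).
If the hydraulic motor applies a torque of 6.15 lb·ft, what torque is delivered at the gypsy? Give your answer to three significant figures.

1.11 lb·ft

Belt: ratio = 20/34 = 0.58824; torque at shaft II = 6.15 × 0.58824 × 0.95 = 3.4368 lb·ft.
Chain: ratio = 28/124 = 0.22581; torque at shaft III = 3.4368 × 0.22581 × 0.93 = 0.72172 lb·ft.
Gear mesh: ratio = 111/40 = 2.775; torque at shaft IV = 0.72172 × 2.775 × 0.96 = 1.9227 lb·ft.
Chain: ratio = 35/59 = 0.59322; torque at the gypsy = 1.9227 × 0.59322 × 0.97 = 1.1063 lb·ft.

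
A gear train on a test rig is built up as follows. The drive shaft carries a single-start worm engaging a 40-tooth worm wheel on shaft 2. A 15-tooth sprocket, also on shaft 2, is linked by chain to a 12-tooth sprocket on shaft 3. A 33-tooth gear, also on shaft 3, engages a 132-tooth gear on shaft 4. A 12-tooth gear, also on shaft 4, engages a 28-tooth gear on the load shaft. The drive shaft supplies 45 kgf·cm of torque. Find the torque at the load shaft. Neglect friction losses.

After the worm (40/1): 45 × 40 = 1800 kgf·cm
After the chain (12/15): 1800 × 0.8 = 1440 kgf·cm
After the gear mesh (132/33): 1440 × 4 = 5760 kgf·cm
After the gear mesh (28/12): 5760 × 2.3333 = 13440 kgf·cm

13440 kgf·cm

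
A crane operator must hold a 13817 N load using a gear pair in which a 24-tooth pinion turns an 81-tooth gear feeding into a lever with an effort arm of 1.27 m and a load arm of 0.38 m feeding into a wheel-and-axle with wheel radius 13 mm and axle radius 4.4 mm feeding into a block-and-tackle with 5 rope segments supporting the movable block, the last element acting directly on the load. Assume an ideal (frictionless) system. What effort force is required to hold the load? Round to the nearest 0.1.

Gear pair MA = 81/24 = 3.375.
Lever MA = effort arm / load arm = 1.27/0.38 = 3.3421.
Wheel-and-axle MA = R/r = 13/4.4 = 2.9545.
Block-and-tackle MA = number of supporting rope parts = 5.
Combined ideal MA = 3.375 × 3.3421 × 2.9545 × 5 = 166.63.
Effort = load / MA = 13817 / 166.63 = 82.92 N.

82.9 N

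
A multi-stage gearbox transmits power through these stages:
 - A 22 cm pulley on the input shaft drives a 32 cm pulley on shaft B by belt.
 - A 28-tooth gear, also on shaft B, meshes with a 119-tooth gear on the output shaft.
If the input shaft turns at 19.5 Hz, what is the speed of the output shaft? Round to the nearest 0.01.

the input shaft → shaft B (belt, 32/22): 19.5 ÷ 1.4545 = 13.406 Hz
shaft B → the output shaft (gear mesh, 119/28): 13.406 ÷ 4.25 = 3.1544 Hz

3.15 Hz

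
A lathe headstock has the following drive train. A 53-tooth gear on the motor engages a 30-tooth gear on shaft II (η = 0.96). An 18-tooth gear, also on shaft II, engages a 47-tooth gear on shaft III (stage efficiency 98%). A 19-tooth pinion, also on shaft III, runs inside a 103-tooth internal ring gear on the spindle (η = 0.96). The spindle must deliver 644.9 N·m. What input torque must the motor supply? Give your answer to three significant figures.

Overall ratio R = 0.56604 × 2.6111 × 5.4211 = 8.0122; overall efficiency η = 0.96 × 0.98 × 0.96 = 0.9032.
Input torque = output torque / (R × η) = 644.9 / (8.0122 × 0.9032) = 89.119 N·m.

89.1 N·m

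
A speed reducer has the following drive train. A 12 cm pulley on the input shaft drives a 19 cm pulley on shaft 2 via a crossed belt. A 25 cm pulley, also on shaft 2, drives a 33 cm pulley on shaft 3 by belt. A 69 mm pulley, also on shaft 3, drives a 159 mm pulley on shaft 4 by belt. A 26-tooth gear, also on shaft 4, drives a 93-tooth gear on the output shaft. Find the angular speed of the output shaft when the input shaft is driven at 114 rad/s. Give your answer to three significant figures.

belt 19/12 = 1.5833 → 114/1.5833 = 72 rad/s
belt 33/25 = 1.32 → 72/1.32 = 54.545 rad/s
belt 159/69 = 2.3043 → 54.545/2.3043 = 23.671 rad/s
gear mesh 93/26 = 3.5769 → 23.671/3.5769 = 6.6176 rad/s

6.62 rad/s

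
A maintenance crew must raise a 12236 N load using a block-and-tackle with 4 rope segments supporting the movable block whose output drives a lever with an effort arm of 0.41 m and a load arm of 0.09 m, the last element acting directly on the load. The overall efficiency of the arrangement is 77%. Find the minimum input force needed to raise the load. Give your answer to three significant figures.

Block-and-tackle MA = number of supporting rope parts = 4.
Lever MA = effort arm / load arm = 0.41/0.09 = 4.5556.
Combined ideal MA = 4 × 4.5556 = 18.222.
Actual MA = 18.222 × 0.77 = 14.031.
Effort = load / actual MA = 12236 / 14.031 = 872.06 N.

872 N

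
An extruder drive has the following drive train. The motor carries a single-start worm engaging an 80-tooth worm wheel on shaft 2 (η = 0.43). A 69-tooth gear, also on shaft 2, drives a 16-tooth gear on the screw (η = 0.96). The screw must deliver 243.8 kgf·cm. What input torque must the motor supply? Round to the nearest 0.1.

31.8 kgf·cm

Overall ratio R = 80 × 0.23188 = 18.551; overall efficiency η = 0.43 × 0.96 = 0.4128.
Input torque = output torque / (R × η) = 243.8 / (18.551 × 0.4128) = 31.837 kgf·cm.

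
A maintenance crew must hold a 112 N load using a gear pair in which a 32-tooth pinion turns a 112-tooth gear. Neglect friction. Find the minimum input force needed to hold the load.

32 N

Gear pair MA = 112/32 = 3.5.
Effort = load / MA = 112 / 3.5 = 32 N.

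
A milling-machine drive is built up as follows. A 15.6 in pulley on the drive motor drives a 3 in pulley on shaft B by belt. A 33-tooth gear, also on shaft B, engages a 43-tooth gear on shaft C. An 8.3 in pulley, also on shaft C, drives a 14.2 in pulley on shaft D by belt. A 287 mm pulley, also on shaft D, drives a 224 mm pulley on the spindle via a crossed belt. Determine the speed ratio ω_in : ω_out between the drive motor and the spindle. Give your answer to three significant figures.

Each stage contributes driven/driver: belt 3/15.6 = 0.19231, gear mesh 43/33 = 1.303, belt 14.2/8.3 = 1.7108, belt 224/287 = 0.78049.
Overall: 0.19231 × 1.303 × 1.7108 × 0.78049 = 0.3346.

0.335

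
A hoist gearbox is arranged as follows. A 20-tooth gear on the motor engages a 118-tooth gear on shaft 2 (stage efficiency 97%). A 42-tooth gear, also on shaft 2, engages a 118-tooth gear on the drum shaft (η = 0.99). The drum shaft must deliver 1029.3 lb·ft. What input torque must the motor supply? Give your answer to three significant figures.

Overall ratio R = 5.9 × 2.8095 = 16.576; overall efficiency η = 0.97 × 0.99 = 0.9603.
Input torque = output torque / (R × η) = 1029.3 / (16.576 × 0.9603) = 64.662 lb·ft.

64.7 lb·ft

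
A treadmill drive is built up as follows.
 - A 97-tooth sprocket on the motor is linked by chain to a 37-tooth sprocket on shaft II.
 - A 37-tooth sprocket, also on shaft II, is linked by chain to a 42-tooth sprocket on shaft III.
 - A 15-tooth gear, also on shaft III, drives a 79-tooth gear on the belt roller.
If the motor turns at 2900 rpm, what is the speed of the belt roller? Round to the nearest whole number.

1272 rpm

Chain: ratio = 37/97 = 0.38144, so shaft II turns at 2900 / 0.38144 = 7602.7 rpm.
Chain: ratio = 42/37 = 1.1351, so shaft III turns at 7602.7 / 1.1351 = 6697.6 rpm.
Gear mesh: ratio = 79/15 = 5.2667, so the belt roller turns at 6697.6 / 5.2667 = 1271.7 rpm.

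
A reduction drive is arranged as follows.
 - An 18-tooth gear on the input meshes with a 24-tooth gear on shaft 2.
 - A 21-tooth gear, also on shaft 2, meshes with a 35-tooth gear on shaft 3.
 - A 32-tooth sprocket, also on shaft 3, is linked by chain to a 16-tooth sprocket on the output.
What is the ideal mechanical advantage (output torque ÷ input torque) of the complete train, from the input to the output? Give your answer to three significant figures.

1.11

Each stage contributes driven/driver: gear mesh 24/18 = 1.3333, gear mesh 35/21 = 1.6667, chain 16/32 = 0.5.
Overall: 1.3333 × 1.6667 × 0.5 = 1.1111.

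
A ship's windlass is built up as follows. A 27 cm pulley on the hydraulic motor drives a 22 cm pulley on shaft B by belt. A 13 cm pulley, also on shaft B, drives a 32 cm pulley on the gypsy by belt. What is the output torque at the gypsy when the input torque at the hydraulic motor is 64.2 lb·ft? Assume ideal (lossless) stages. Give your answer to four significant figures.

128.8 lb·ft

After the belt (22/27): 64.2 × 0.81481 = 52.311 lb·ft
After the belt (32/13): 52.311 × 2.4615 = 128.77 lb·ft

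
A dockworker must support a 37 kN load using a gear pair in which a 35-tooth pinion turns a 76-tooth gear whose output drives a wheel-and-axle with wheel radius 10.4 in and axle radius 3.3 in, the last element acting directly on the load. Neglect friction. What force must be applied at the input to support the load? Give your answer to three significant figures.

Gear pair MA = 76/35 = 2.1714.
Wheel-and-axle MA = R/r = 10.4/3.3 = 3.1515.
Combined ideal MA = 2.1714 × 3.1515 = 6.8433.
Effort = load / MA = 37 / 6.8433 = 5.4068 kN.

5.41 kN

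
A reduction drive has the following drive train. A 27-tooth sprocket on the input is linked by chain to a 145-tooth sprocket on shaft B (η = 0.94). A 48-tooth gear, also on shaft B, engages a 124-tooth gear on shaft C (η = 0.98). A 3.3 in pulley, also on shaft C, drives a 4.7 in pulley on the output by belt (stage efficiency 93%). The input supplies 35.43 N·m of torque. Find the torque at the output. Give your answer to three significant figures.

600 N·m

Chain: ratio = 145/27 = 5.3704; torque at shaft B = 35.43 × 5.3704 × 0.94 = 178.86 N·m.
Gear mesh: ratio = 124/48 = 2.5833; torque at shaft C = 178.86 × 2.5833 × 0.98 = 452.8 N·m.
Belt: ratio = 4.7/3.3 = 1.4242; torque at the output = 452.8 × 1.4242 × 0.93 = 599.76 N·m.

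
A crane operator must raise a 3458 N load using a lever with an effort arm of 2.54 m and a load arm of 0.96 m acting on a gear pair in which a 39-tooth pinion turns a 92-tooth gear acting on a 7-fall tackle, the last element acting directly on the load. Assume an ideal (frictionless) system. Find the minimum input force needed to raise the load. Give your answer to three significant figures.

Lever MA = effort arm / load arm = 2.54/0.96 = 2.6458.
Gear pair MA = 92/39 = 2.359.
Block-and-tackle MA = number of supporting rope parts = 7.
Combined ideal MA = 2.6458 × 2.359 × 7 = 43.69.
Effort = load / MA = 3458 / 43.69 = 79.148 N.

79.1 N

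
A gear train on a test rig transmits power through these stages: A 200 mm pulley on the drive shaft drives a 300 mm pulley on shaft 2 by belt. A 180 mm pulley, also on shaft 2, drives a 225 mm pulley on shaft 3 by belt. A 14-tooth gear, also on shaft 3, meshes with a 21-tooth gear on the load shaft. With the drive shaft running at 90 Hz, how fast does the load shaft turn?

the drive shaft → shaft 2 (belt, 300/200): 90 ÷ 1.5 = 60 Hz
shaft 2 → shaft 3 (belt, 225/180): 60 ÷ 1.25 = 48 Hz
shaft 3 → the load shaft (gear mesh, 21/14): 48 ÷ 1.5 = 32 Hz

32 Hz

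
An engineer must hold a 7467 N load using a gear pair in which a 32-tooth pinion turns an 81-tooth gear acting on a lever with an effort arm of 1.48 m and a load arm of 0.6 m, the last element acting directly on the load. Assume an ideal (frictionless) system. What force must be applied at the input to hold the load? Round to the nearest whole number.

1196 N

Gear pair MA = 81/32 = 2.5312.
Lever MA = effort arm / load arm = 1.48/0.6 = 2.4667.
Combined ideal MA = 2.5312 × 2.4667 = 6.2438.
Effort = load / MA = 7467 / 6.2438 = 1195.9 N.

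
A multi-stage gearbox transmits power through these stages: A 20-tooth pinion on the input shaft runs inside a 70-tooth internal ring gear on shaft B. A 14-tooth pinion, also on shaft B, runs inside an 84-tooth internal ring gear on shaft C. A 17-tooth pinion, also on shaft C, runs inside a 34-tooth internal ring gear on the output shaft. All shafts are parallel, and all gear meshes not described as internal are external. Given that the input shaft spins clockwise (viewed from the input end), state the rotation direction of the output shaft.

the input shaft → shaft B: internal mesh, same direction → CW.
shaft B → shaft C: internal mesh, same direction → CW.
shaft C → the output shaft: internal mesh, same direction → CW.
0 reversals in total — an even number — so the output shaft turns the same way as the input shaft.

clockwise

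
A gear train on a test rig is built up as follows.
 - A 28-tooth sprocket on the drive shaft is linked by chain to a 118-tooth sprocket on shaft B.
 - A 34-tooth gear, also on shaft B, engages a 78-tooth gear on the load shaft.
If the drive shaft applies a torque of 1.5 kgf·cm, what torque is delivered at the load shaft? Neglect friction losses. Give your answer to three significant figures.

14.5 kgf·cm

chain 118/28 = 4.2143 → τ = 1.5·4.2143 = 6.3214 kgf·cm
gear mesh 78/34 = 2.2941 → τ = 6.3214·2.2941 = 14.502 kgf·cm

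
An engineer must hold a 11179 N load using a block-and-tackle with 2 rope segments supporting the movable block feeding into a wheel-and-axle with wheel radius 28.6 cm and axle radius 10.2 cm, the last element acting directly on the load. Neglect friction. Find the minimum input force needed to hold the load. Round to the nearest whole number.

1993 N

Block-and-tackle MA = number of supporting rope parts = 2.
Wheel-and-axle MA = R/r = 28.6/10.2 = 2.8039.
Combined ideal MA = 2 × 2.8039 = 5.6078.
Effort = load / MA = 11179 / 5.6078 = 1993.5 N.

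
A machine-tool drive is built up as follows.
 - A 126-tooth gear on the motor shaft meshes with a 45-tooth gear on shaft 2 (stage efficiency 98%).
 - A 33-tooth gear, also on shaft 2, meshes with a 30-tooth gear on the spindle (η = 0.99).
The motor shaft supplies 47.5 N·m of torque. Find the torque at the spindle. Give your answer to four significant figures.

14.96 N·m

gear mesh 45/126 = 0.35714 → τ = 47.5·0.35714·0.98 = 16.625 N·m
gear mesh 30/33 = 0.90909 → τ = 16.625·0.90909·0.99 = 14.963 N·m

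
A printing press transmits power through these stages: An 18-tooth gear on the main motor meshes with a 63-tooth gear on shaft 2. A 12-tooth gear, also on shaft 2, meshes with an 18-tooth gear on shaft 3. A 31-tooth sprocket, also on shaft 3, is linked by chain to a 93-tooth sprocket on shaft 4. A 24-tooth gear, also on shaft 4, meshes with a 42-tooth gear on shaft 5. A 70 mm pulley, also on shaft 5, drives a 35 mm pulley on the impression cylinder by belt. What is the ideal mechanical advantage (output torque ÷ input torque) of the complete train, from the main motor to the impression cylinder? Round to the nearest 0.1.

Each stage contributes driven/driver: gear mesh 63/18 = 3.5, gear mesh 18/12 = 1.5, chain 93/31 = 3, gear mesh 42/24 = 1.75, belt 35/70 = 0.5.
Overall: 3.5 × 1.5 × 3 × 1.75 × 0.5 = 13.781.

13.8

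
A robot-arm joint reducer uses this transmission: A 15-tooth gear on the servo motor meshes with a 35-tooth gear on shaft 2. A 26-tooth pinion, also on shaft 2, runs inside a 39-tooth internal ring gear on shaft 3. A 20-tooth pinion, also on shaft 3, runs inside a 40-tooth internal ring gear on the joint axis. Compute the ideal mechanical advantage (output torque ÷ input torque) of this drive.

7

Each stage contributes driven/driver: gear mesh 35/15 = 2.3333, internal gear 39/26 = 1.5, internal gear 40/20 = 2.
Overall: 2.3333 × 1.5 × 2 = 7.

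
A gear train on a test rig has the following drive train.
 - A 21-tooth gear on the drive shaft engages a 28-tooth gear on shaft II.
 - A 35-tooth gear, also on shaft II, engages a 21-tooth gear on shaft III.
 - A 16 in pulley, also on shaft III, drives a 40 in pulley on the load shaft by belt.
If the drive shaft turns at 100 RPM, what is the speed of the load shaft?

50 RPM

the drive shaft → shaft II (gear mesh, 28/21): 100 ÷ 1.3333 = 75 RPM
shaft II → shaft III (gear mesh, 21/35): 75 ÷ 0.6 = 125 RPM
shaft III → the load shaft (belt, 40/16): 125 ÷ 2.5 = 50 RPM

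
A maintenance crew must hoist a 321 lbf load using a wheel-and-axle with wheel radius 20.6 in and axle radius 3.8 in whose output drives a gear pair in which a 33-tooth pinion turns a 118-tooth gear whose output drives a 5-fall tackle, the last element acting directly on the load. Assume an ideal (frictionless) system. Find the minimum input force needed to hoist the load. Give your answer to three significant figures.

Wheel-and-axle MA = R/r = 20.6/3.8 = 5.4211.
Gear pair MA = 118/33 = 3.5758.
Block-and-tackle MA = number of supporting rope parts = 5.
Combined ideal MA = 5.4211 × 3.5758 × 5 = 96.922.
Effort = load / MA = 321 / 96.922 = 3.3119 lbf.

3.31 lbf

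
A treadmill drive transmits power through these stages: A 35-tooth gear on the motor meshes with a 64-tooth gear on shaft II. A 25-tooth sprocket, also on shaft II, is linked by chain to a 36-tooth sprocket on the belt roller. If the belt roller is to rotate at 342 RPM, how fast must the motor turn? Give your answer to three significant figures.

901 RPM

Overall ratio R = 1.8286 × 1.44 = 2.6331.
Required input speed = output speed × R = 342 × 2.6331 = 900.53 RPM.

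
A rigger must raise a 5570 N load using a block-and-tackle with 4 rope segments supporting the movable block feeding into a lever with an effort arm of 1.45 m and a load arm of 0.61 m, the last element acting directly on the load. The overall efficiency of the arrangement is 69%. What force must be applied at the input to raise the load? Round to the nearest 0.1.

849.0 N

Block-and-tackle MA = number of supporting rope parts = 4.
Lever MA = effort arm / load arm = 1.45/0.61 = 2.377.
Combined ideal MA = 4 × 2.377 = 9.5082.
Actual MA = 9.5082 × 0.69 = 6.5607.
Effort = load / actual MA = 5570 / 6.5607 = 849 N.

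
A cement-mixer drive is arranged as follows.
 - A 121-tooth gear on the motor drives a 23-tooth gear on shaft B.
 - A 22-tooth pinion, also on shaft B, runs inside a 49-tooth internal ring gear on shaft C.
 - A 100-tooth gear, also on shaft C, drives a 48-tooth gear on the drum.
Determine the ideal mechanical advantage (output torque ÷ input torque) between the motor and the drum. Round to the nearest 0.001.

Each stage contributes driven/driver: gear mesh 23/121 = 0.19008, internal gear 49/22 = 2.2273, gear mesh 48/100 = 0.48.
Overall: 0.19008 × 2.2273 × 0.48 = 0.20322.

0.203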